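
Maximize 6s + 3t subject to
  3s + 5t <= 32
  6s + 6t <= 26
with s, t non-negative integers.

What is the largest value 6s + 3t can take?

(s,t)=(4,0) is feasible, giving 24.
(s,t)=(3,1) is feasible, giving 21.
(s,t)=(3,0) is feasible, giving 18.
Maximum is 24 at (s,t)=(4,0).

24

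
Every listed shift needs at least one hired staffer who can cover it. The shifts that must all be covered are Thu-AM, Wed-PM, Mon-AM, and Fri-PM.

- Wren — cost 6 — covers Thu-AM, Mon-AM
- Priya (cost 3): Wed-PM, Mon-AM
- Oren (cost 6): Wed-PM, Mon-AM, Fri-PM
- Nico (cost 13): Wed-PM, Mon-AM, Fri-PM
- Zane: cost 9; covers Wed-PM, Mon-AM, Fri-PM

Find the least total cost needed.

Choose Wren and Oren: together they cover Thu-AM, Wed-PM, Mon-AM, Fri-PM — every shift.
Total cost: 6 + 6 = 12.

12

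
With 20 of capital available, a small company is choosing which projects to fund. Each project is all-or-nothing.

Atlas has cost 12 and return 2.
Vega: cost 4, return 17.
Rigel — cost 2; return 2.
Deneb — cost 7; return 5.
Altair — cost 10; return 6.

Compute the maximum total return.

Allowing fractional choices, the relaxed optimum would be about 28.2, but projects are indivisible.
Vega + Rigel + Deneb: cost 4 + 2 + 7 = 13 ≤ 20, return 17 + 2 + 5 = 24.
Vega + Rigel + Altair: cost 4 + 2 + 10 = 16 ≤ 20, return 17 + 2 + 6 = 25.
Vega + Altair: cost 4 + 10 = 14 ≤ 20, return 17 + 6 = 23.
Best is Vega, Rigel, and Altair with total return 25.

25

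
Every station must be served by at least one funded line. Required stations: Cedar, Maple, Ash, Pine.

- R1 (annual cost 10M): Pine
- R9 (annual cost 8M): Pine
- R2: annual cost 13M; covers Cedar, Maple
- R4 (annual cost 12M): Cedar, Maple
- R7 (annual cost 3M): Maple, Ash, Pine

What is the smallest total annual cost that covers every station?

Choose R4 and R7: together they cover Cedar, Maple, Ash, Pine — every station.
Total annual cost: 12 + 3 = 15.
No cover costs less than 15.

15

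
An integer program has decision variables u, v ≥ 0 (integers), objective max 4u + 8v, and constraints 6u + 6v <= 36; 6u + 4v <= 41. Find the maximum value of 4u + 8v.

48

(u,v)=(0,6): 6·0+6·6=36≤36, 6·0+4·6=24≤41, objective 48.
(u,v)=(1,5): 6·1+6·5=36≤36, 6·1+4·5=26≤41, objective 44.
(u,v)=(0,5): 6·0+6·5=30≤36, 6·0+4·5=20≤41, objective 40.
The best lattice point is (0,6), giving 48.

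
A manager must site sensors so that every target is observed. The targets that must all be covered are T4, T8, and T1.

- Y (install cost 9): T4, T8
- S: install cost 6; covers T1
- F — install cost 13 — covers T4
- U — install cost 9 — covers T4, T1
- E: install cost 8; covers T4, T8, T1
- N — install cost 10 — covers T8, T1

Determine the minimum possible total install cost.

E alone covers T4, T8, T1 — every target.
Total install cost: 8.
No cover costs less than 8.

8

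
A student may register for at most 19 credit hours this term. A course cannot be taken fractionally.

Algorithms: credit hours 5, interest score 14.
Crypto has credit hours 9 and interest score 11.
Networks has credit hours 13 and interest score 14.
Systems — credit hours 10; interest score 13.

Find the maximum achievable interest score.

This is an integer program with binary decision variables.
Take Algorithms and Networks: credit hours 5 + 13 = 18 ≤ 19, interest score 14 + 14 = 28.
No other feasible combination does better.

28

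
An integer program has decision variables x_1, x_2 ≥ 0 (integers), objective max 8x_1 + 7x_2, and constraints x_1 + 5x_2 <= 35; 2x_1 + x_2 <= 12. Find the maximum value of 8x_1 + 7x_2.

66

The continuous relaxation peaks at (2.78, 6.44) with value 67.33; rounding to a feasible lattice point costs some objective.
(x_1,x_2)=(3,6): 1·3+5·6=33≤35, 2·3+1·6=12≤12, objective 66.
(x_1,x_2)=(3,5): 1·3+5·5=28≤35, 2·3+1·5=11≤12, objective 59.
Maximum is 66 at (x_1,x_2)=(3,6).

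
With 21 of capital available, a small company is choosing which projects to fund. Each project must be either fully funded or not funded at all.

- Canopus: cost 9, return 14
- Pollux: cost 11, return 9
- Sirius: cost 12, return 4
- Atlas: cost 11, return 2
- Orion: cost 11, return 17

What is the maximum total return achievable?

31

Allowing fractional choices, the relaxed optimum would be about 31.8, but projects are indivisible.
Canopus + Orion: cost 9 + 11 = 20 ≤ 21, return 14 + 17 = 31.
Canopus + Pollux: cost 9 + 11 = 20 ≤ 21, return 14 + 9 = 23.
Best is Canopus and Orion with total return 31.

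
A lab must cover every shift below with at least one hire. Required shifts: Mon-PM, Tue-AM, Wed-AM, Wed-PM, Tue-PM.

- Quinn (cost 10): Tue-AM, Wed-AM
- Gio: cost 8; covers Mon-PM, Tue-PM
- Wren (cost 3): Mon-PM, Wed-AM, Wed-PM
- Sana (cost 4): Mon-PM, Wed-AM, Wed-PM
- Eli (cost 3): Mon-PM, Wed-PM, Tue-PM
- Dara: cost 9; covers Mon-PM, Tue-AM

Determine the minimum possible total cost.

13

The greedy cost-per-new-shift heuristic would pick Wren, Eli, and Dara for 15, but a cheaper cover exists.
Choose Quinn and Eli: together they cover Mon-PM, Tue-AM, Wed-AM, Wed-PM, Tue-PM — every shift.
Total cost: 10 + 3 = 13.
No cover costs less than 13.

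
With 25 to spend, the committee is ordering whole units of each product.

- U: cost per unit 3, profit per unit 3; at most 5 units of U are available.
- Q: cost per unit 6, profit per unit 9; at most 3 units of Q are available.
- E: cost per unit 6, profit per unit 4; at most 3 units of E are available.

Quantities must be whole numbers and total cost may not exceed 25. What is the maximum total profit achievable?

33

This is a bounded integer knapsack.
Q has the best ratio (9/6); taking only Q gives at most 3×9 = 27 (stopped by the supply cap of 3).
Mixing does better — 2×U and 3×Q: cost 24 ≤ 25, profit 2·3 + 3·9 = 33.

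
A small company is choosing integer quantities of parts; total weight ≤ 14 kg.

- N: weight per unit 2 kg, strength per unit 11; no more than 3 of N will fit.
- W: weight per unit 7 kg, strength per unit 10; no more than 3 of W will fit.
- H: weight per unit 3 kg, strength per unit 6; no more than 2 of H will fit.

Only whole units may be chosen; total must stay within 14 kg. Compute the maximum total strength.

45

N has the best ratio (11/2); taking only N gives at most 3×11 = 33 (stopped by the supply cap of 3).
Mixing does better — 3×N and 2×H: weight 12 ≤ 14, strength 3·11 + 2·6 = 45.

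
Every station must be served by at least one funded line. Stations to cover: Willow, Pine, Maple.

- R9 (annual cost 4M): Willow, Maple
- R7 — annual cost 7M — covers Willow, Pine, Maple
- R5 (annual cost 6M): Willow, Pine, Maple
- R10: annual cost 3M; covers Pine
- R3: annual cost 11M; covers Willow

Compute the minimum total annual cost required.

The greedy cost-per-new-station heuristic would pick R9 and R10 for 7, but a cheaper cover exists.
R5 alone covers Willow, Pine, Maple — every station.
Total annual cost: 6.
No cover costs less than 6.

6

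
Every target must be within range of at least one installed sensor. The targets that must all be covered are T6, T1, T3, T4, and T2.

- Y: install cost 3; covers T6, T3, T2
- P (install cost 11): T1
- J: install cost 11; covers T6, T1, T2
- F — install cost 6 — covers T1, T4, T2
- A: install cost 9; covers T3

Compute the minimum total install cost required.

Choose Y and F: together they cover T6, T1, T3, T4, T2 — every target.
Total install cost: 3 + 6 = 9.
No cover costs less than 9.

9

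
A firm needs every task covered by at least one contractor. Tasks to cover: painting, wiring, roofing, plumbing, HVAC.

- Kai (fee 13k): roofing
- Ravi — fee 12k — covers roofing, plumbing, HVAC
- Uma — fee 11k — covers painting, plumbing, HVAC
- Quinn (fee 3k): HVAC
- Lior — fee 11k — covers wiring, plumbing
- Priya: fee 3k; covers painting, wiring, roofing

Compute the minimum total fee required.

This is a weighted set-cover instance.
The greedy cost-per-new-task heuristic would pick Priya, Quinn, and Uma for 17, but a cheaper cover exists.
Choose Uma and Priya: together they cover painting, wiring, roofing, plumbing, HVAC — every task.
Total fee: 11 + 3 = 14.
No cover costs less than 14.

14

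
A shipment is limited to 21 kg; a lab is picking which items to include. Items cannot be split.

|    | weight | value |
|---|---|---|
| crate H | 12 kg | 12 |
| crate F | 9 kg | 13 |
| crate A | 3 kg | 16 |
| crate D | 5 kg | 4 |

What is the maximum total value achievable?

Take crate F, crate A, and crate D: weight 9 + 3 + 5 = 17 ≤ 21, value 13 + 16 + 4 = 33.
No other feasible combination does better.

33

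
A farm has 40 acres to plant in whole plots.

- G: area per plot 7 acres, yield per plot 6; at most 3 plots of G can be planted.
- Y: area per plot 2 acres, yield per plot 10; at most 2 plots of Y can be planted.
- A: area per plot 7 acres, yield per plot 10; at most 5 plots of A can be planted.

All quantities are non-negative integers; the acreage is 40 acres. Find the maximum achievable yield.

70

2×Y and 5×A: area 39 ≤ 40, yield 2·10 + 5·10 = 70.
1×G, 2×Y, and 4×A: area 39 ≤ 40, yield 1·6 + 2·10 + 4·10 = 66.
Best is 70.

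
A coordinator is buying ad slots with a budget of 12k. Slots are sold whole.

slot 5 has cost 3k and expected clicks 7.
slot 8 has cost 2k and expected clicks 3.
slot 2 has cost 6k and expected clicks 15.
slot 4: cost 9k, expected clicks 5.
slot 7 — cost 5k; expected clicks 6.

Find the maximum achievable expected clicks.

25

This is a 0-1 knapsack instance.
Take slot 5, slot 8, and slot 2: cost 3 + 2 + 6 = 11 ≤ 12, expected clicks 7 + 3 + 15 = 25.
No other feasible combination does better.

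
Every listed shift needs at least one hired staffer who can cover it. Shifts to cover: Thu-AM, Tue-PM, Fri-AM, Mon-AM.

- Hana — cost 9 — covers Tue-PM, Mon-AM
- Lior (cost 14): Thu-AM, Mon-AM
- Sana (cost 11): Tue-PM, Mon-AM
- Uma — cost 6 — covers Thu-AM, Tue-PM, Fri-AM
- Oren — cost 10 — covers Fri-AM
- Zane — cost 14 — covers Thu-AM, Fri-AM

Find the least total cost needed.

15

This is an integer covering problem.
Choose Hana and Uma: together they cover Thu-AM, Tue-PM, Fri-AM, Mon-AM — every shift.
Total cost: 9 + 6 = 15.
No cover costs less than 15.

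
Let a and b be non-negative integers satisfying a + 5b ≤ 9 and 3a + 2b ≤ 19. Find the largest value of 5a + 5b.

(a,b)=(6,0): 1·6+5·0=6≤9, 3·6+2·0=18≤19, objective 30.
(a,b)=(5,0): 1·5+5·0=5≤9, 3·5+2·0=15≤19, objective 25.
(a,b)=(4,1): 1·4+5·1=9≤9, 3·4+2·1=14≤19, objective 25.
The best lattice point is (6,0), giving 30.

30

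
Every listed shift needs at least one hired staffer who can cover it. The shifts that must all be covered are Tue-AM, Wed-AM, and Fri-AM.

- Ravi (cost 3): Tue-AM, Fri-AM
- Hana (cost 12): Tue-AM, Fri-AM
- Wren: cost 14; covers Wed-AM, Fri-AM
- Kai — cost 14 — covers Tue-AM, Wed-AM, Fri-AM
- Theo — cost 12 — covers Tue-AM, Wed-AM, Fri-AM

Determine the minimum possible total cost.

12

Theo alone covers Tue-AM, Wed-AM, Fri-AM — every shift.
Total cost: 12.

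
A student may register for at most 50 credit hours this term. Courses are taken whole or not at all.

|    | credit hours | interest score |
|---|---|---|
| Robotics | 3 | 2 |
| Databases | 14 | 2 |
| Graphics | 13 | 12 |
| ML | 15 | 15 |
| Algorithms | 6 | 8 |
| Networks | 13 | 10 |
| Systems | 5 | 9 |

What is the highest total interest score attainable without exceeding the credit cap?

Allowing fractional choices, the relaxed optimum would be about 52.5, but courses are indivisible.
Robotics + Graphics + ML + Algorithms + Systems: credit hours 3 + 13 + 15 + 6 + 5 = 42 ≤ 50, interest score 2 + 12 + 15 + 8 + 9 = 46.
Robotics + Graphics + ML + Algorithms + Networks: credit hours 3 + 13 + 15 + 6 + 13 = 50 ≤ 50, interest score 2 + 12 + 15 + 8 + 10 = 47.
Robotics + Graphics + ML + Networks + Systems: credit hours 3 + 13 + 15 + 13 + 5 = 49 ≤ 50, interest score 2 + 12 + 15 + 10 + 9 = 48.
Best is Robotics, Graphics, ML, Networks, and Systems with total interest score 48.

48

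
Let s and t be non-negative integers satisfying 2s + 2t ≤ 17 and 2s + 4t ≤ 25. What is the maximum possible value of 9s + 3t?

Relaxing integrality, the LP optimum is 76.50 at (s,t) = (8.5, 0), which is not an integer point.
(s,t)=(8,0): 2·8+2·0=16≤17, 2·8+4·0=16≤25, objective 72.
(s,t)=(7,1): 2·7+2·1=16≤17, 2·7+4·1=18≤25, objective 66.
(s,t)=(7,0): 2·7+2·0=14≤17, 2·7+4·0=14≤25, objective 63.
The best lattice point is (8,0), giving 72.

72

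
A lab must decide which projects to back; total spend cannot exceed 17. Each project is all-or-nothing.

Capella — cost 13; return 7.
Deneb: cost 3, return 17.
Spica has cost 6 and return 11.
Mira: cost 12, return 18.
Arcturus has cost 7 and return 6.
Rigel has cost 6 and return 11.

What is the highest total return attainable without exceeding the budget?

39

Treat it as a binary knapsack problem.
Deneb + Mira: cost 3 + 12 = 15 ≤ 17, return 17 + 18 = 35.
Deneb + Spica + Arcturus: cost 3 + 6 + 7 = 16 ≤ 17, return 17 + 11 + 6 = 34.
Deneb + Spica + Rigel: cost 3 + 6 + 6 = 15 ≤ 17, return 17 + 11 + 11 = 39.
Best is Deneb, Spica, and Rigel with total return 39.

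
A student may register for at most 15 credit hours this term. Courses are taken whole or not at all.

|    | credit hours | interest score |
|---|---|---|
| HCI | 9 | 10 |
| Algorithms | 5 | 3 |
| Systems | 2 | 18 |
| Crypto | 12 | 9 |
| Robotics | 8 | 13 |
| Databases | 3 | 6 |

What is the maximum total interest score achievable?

37

This is a 0-1 knapsack instance.
Take Systems, Robotics, and Databases: credit hours 2 + 8 + 3 = 13 ≤ 15, interest score 18 + 13 + 6 = 37.
No other feasible combination does better.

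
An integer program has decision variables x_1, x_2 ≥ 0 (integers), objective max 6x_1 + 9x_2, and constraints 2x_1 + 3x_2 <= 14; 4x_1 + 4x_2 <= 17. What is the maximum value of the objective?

36

The continuous relaxation peaks at (0, 4.25) with value 38.25; rounding to a feasible lattice point costs some objective.
(x_1,x_2)=(0,4): 2·0+3·4=12≤14, 4·0+4·4=16≤17, objective 36.
(x_1,x_2)=(1,3): 2·1+3·3=11≤14, 4·1+4·3=16≤17, objective 33.
(x_1,x_2)=(0,3): 2·0+3·3=9≤14, 4·0+4·3=12≤17, objective 27.
No feasible integer point exceeds 36.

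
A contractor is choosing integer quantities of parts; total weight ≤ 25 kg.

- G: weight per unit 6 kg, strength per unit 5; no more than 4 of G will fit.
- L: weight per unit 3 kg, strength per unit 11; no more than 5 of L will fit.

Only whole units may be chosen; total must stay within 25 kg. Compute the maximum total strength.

60

L has the best ratio (11/3); taking only L gives at most 5×11 = 55 (stopped by the supply cap of 5).
Mixing does better — 1×G and 5×L: weight 21 ≤ 25, strength 1·5 + 5·11 = 60.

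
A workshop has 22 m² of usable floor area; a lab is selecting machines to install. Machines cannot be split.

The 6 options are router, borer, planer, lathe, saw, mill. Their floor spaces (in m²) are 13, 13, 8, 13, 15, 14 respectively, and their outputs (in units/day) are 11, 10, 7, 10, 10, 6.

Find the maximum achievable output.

18

Allowing fractional choices, the relaxed optimum would be about 18.8, but machines are indivisible.
router + planer: floor space 13 + 8 = 21 ≤ 22, output 11 + 7 = 18.
borer + planer: floor space 13 + 8 = 21 ≤ 22, output 10 + 7 = 17.
Best is router and planer with total output 18.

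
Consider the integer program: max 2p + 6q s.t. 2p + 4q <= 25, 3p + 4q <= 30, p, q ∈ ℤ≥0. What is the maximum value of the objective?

(p,q)=(0,6): 2·0+4·6=24≤25, 3·0+4·6=24≤30, objective 36.
(p,q)=(1,5): 2·1+4·5=22≤25, 3·1+4·5=23≤30, objective 32.
(p,q)=(0,5): 2·0+4·5=20≤25, 3·0+4·5=20≤30, objective 30.
Maximum is 36 at (p,q)=(0,6).

36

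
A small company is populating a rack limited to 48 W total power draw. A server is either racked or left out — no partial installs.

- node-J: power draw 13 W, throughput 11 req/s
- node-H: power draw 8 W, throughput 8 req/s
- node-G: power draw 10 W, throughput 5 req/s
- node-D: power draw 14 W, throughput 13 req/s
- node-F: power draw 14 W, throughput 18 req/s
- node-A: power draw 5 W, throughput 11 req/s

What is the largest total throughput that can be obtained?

53

node-H + node-D + node-F + node-A: power draw 8 + 14 + 14 + 5 = 41 ≤ 48, throughput 8 + 13 + 18 + 11 = 50.
node-J + node-H + node-F + node-A: power draw 13 + 8 + 14 + 5 = 40 ≤ 48, throughput 11 + 8 + 18 + 11 = 48.
node-J + node-D + node-F + node-A: power draw 13 + 14 + 14 + 5 = 46 ≤ 48, throughput 11 + 13 + 18 + 11 = 53.
Best is node-J, node-D, node-F, and node-A with total throughput 53.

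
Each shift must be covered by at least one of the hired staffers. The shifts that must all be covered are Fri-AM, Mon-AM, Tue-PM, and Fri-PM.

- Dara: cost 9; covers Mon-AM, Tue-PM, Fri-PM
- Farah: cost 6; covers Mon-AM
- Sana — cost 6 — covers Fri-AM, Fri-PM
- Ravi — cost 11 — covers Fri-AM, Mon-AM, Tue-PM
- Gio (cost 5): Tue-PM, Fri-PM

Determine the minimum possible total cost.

15

The greedy cost-per-new-shift heuristic would pick Gio and Ravi for 16, but a cheaper cover exists.
Choose Dara and Sana: together they cover Fri-AM, Mon-AM, Tue-PM, Fri-PM — every shift.
Total cost: 9 + 6 = 15.
No cover costs less than 15.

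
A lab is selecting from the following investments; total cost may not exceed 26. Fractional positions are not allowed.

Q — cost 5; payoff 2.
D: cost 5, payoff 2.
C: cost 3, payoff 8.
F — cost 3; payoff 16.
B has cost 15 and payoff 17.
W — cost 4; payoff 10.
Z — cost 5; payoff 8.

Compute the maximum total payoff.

This is an integer program with binary decision variables.
C + F + B + Z: cost 3 + 3 + 15 + 5 = 26 ≤ 26, payoff 8 + 16 + 17 + 8 = 49.
Q + D + C + F + W + Z: cost 5 + 5 + 3 + 3 + 4 + 5 = 25 ≤ 26, payoff 2 + 2 + 8 + 16 + 10 + 8 = 46.
C + F + B + W: cost 3 + 3 + 15 + 4 = 25 ≤ 26, payoff 8 + 16 + 17 + 10 = 51.
Best is C, F, B, and W with total payoff 51.

51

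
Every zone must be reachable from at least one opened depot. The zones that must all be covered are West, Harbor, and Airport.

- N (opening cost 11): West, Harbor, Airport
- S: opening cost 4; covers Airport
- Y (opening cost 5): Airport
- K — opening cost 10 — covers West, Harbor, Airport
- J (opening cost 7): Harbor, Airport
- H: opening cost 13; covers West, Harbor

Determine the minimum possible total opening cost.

This is a weighted set-cover instance.
K alone covers West, Harbor, Airport — every zone.
Total opening cost: 10.
No cover costs less than 10.

10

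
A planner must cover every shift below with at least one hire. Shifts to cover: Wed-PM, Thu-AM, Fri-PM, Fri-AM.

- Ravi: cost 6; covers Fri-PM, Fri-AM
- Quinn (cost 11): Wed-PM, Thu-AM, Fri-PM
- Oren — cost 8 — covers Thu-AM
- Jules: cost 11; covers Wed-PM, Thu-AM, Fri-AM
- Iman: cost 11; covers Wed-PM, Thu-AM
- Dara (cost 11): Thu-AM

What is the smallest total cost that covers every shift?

Choose Ravi and Quinn: together they cover Wed-PM, Thu-AM, Fri-PM, Fri-AM — every shift.
Total cost: 6 + 11 = 17.
No cover costs less than 17.

17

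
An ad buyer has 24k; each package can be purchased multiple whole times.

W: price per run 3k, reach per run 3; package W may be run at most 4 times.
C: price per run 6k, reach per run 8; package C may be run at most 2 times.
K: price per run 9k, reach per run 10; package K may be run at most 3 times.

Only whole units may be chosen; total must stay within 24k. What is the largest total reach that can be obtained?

This is a bounded integer knapsack.
1×C and 2×K: price 24 ≤ 24, reach 1·8 + 2·10 = 28.
1×W, 2×C, and 1×K: price 24 ≤ 24, reach 1·3 + 2·8 + 1·10 = 29.
Best is 29.

29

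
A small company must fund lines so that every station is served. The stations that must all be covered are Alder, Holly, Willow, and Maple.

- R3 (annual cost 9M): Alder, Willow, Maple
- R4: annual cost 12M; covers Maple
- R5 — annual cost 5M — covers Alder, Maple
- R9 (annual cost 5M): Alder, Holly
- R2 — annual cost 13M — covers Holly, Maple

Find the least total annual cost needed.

This is an integer covering problem.
The greedy cost-per-new-station heuristic would pick R5, R9, and R3 for 19, but a cheaper cover exists.
Choose R3 and R9: together they cover Alder, Holly, Willow, Maple — every station.
Total annual cost: 9 + 5 = 14.
No cover costs less than 14.

14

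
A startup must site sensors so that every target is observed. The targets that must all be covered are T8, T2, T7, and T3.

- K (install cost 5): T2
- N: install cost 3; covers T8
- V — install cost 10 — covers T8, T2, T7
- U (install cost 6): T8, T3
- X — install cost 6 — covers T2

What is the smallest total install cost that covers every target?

This is a weighted set-cover instance.
The greedy cost-per-new-target heuristic would pick N, K, U, and V for 24, but a cheaper cover exists.
Choose V and U: together they cover T8, T2, T7, T3 — every target.
Total install cost: 10 + 6 = 16.
No cover costs less than 16.

16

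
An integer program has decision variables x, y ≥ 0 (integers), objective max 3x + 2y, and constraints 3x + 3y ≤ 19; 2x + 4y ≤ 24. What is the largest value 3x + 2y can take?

18

(x,y)=(6,0) is feasible, giving 18.
(x,y)=(5,1) is feasible, giving 17.
(x,y)=(5,0) is feasible, giving 15.
Maximum is 18 at (x,y)=(6,0).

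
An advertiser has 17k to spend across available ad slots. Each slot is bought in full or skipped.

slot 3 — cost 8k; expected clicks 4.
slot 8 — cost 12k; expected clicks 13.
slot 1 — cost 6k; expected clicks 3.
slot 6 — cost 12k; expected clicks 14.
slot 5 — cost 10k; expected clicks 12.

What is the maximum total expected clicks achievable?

15

Treat it as a binary knapsack problem.
slot 1 + slot 5: cost 6 + 10 = 16 ≤ 17, expected clicks 3 + 12 = 15.
slot 6: cost 12 ≤ 17, expected clicks 14.
Best is slot 1 and slot 5 with total expected clicks 15.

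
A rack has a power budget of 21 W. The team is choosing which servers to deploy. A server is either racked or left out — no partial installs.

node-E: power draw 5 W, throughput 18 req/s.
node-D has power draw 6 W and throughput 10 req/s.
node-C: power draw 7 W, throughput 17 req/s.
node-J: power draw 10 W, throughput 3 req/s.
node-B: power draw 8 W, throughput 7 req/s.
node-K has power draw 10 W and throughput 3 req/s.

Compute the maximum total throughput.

Allowing fractional choices, the relaxed optimum would be about 47.6, but servers are indivisible.
node-E + node-C + node-B: power draw 5 + 7 + 8 = 20 ≤ 21, throughput 18 + 17 + 7 = 42.
node-E + node-D + node-C: power draw 5 + 6 + 7 = 18 ≤ 21, throughput 18 + 10 + 17 = 45.
Best is node-E, node-D, and node-C with total throughput 45.

45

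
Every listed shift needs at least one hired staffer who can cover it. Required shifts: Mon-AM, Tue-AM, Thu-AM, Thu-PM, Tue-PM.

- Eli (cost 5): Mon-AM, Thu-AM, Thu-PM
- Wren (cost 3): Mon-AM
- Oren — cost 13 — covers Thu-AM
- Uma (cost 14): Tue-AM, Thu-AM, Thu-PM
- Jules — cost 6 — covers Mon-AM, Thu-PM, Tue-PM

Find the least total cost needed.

This is an integer covering problem.
The greedy cost-per-new-shift heuristic would pick Eli, Jules, and Uma for 25, but a cheaper cover exists.
Choose Uma and Jules: together they cover Mon-AM, Tue-AM, Thu-AM, Thu-PM, Tue-PM — every shift.
Total cost: 14 + 6 = 20.
No cover costs less than 20.

20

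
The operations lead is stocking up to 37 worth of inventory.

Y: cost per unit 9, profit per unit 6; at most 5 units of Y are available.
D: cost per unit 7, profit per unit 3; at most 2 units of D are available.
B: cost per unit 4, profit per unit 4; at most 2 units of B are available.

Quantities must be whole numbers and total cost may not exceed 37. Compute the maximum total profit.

3×Y and 2×B: cost 35 ≤ 37, profit 3·6 + 2·4 = 26.
4×Y: cost 36 ≤ 37, profit 4·6 = 24.
Best is 26.

26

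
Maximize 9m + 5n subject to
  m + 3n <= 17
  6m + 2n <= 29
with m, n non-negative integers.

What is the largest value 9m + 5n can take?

(m,n)=(3,4): 1·3+3·4=15≤17, 6·3+2·4=26≤29, objective 47.
(m,n)=(2,5): 1·2+3·5=17≤17, 6·2+2·5=22≤29, objective 43.
The best lattice point is (3,4), giving 47.

47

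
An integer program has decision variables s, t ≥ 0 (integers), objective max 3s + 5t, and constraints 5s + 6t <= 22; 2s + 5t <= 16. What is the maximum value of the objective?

(s,t)=(2,2) is feasible, giving 16.
(s,t)=(0,3) is feasible, giving 15.
(s,t)=(3,1) is feasible, giving 14.
Maximum is 16 at (s,t)=(2,2).

16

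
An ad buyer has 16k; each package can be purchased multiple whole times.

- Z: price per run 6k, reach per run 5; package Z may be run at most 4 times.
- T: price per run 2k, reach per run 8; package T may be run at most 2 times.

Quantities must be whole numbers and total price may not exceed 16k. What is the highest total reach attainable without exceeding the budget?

1×Z and 2×T: price 10 ≤ 16, reach 1·5 + 2·8 = 21.
2×Z and 2×T: price 16 ≤ 16, reach 2·5 + 2·8 = 26.
Best is 26.

26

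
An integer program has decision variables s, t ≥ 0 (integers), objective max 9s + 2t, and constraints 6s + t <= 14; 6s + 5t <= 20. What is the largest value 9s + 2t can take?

(s,t)=(2,1) is feasible, giving 20.
(s,t)=(2,0) is feasible, giving 18.
(s,t)=(1,2) is feasible, giving 13.
(s,t)=(1,1) is feasible, giving 11.
No feasible integer point exceeds 20.

20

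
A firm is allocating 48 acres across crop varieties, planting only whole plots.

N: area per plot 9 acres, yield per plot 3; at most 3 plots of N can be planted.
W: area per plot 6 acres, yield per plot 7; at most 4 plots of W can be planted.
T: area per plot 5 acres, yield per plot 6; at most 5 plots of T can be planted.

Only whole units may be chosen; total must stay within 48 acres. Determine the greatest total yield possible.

52

This is a bounded integer knapsack.
4×W and 4×T: area 44 ≤ 48, yield 4·7 + 4·6 = 52.
3×W and 5×T: area 43 ≤ 48, yield 3·7 + 5·6 = 51.
Best is 52.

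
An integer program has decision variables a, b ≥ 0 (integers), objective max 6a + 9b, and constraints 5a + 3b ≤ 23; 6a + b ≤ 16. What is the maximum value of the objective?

The continuous relaxation peaks at (0, 7.67) with value 69.00; rounding to a feasible lattice point costs some objective.
(a,b)=(0,7): 5·0+3·7=21≤23, 6·0+1·7=7≤16, objective 63.
(a,b)=(1,6): 5·1+3·6=23≤23, 6·1+1·6=12≤16, objective 60.
(a,b)=(0,6): 5·0+3·6=18≤23, 6·0+1·6=6≤16, objective 54.
No feasible integer point exceeds 63.

63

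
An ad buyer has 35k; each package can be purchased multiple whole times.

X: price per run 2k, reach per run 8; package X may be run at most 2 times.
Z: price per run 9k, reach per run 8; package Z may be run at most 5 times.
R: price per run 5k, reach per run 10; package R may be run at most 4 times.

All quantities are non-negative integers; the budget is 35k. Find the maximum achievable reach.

64

This is a bounded integer knapsack.
X has the best ratio (8/2); taking only X gives at most 2×8 = 16 (stopped by the supply cap of 2).
Mixing does better — 2×X, 1×Z, and 4×R: price 33 ≤ 35, reach 2·8 + 1·8 + 4·10 = 64.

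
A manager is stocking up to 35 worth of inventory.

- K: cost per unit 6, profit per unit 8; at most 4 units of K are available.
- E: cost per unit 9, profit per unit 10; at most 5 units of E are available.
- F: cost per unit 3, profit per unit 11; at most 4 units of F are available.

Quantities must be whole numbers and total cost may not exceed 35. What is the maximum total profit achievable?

70

This is a bounded integer knapsack.
2×K, 1×E, and 4×F: cost 33 ≤ 35, profit 2·8 + 1·10 + 4·11 = 70.
3×K and 4×F: cost 30 ≤ 35, profit 3·8 + 4·11 = 68.
Best is 70.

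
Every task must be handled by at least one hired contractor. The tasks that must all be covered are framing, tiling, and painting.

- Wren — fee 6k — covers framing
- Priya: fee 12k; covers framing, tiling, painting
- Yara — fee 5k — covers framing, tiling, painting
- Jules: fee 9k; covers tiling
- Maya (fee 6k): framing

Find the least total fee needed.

This is a weighted set-cover instance.
Yara alone covers framing, tiling, painting — every task.
Total fee: 5.

5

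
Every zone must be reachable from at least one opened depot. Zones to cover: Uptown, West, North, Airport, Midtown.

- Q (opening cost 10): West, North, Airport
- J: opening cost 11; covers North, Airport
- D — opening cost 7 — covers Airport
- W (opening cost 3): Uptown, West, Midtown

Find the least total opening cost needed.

Choose Q and W: together they cover Uptown, West, North, Airport, Midtown — every zone.
Total opening cost: 10 + 3 = 13.

13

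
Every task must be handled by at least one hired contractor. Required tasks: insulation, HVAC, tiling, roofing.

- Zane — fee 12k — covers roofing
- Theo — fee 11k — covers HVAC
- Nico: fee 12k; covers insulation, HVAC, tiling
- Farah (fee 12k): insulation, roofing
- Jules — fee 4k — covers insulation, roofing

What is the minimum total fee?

16

Choose Nico and Jules: together they cover insulation, HVAC, tiling, roofing — every task.
Total fee: 12 + 4 = 16.
No cover costs less than 16.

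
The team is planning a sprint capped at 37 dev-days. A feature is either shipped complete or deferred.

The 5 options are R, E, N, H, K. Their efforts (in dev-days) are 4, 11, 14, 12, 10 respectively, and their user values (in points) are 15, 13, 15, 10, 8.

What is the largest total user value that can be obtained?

Take R, E, H, and K: effort 4 + 11 + 12 + 10 = 37 ≤ 37, user value 15 + 13 + 10 + 8 = 46.
No other feasible combination does better.

46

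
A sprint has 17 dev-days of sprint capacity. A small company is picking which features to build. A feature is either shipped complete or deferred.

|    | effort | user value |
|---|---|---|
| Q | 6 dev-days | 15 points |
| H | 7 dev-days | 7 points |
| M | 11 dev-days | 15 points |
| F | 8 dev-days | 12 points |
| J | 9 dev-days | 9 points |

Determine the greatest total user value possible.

30

Allowing fractional choices, the relaxed optimum would be about 31.1, but features are indivisible.
Q + M: effort 6 + 11 = 17 ≤ 17, user value 15 + 15 = 30.
Q + J: effort 6 + 9 = 15 ≤ 17, user value 15 + 9 = 24.
Q + F: effort 6 + 8 = 14 ≤ 17, user value 15 + 12 = 27.
Best is Q and M with total user value 30.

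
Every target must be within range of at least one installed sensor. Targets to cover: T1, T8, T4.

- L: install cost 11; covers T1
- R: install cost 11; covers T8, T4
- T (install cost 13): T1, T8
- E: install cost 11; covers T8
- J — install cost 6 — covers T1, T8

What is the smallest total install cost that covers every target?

17

This is an integer covering problem.
Choose R and J: together they cover T1, T8, T4 — every target.
Total install cost: 11 + 6 = 17.
No cover costs less than 17.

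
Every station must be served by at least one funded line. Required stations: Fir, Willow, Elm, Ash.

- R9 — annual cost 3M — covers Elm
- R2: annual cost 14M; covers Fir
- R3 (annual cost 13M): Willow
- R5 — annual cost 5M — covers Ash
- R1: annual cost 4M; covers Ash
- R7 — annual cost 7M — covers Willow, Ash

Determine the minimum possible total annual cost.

Choose R9, R2, and R7: together they cover Fir, Willow, Elm, Ash — every station.
Total annual cost: 3 + 14 + 7 = 24.
No cover costs less than 24.

24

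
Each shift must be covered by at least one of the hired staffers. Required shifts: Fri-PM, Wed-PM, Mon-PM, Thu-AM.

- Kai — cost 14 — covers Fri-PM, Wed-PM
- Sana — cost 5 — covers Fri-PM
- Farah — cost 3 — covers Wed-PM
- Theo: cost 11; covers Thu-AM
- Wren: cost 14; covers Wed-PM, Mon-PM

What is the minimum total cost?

30

Choose Sana, Theo, and Wren: together they cover Fri-PM, Wed-PM, Mon-PM, Thu-AM — every shift.
Total cost: 5 + 11 + 14 = 30.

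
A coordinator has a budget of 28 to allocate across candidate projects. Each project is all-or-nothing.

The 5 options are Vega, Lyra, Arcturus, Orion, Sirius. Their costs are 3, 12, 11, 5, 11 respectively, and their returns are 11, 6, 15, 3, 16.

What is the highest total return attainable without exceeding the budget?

Vega + Arcturus + Sirius: cost 3 + 11 + 11 = 25 ≤ 28, return 11 + 15 + 16 = 42.
Vega + Lyra + Sirius: cost 3 + 12 + 11 = 26 ≤ 28, return 11 + 6 + 16 = 33.
Arcturus + Orion + Sirius: cost 11 + 5 + 11 = 27 ≤ 28, return 15 + 3 + 16 = 34.
Best is Vega, Arcturus, and Sirius with total return 42.

42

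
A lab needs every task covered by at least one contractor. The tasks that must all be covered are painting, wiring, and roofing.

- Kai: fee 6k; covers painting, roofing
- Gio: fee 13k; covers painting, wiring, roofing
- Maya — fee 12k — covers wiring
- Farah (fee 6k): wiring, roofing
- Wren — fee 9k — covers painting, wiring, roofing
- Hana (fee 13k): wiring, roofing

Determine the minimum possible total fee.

9

The greedy cost-per-new-task heuristic would pick Kai and Farah for 12, but a cheaper cover exists.
Wren alone covers painting, wiring, roofing — every task.
Total fee: 9.
No cover costs less than 9.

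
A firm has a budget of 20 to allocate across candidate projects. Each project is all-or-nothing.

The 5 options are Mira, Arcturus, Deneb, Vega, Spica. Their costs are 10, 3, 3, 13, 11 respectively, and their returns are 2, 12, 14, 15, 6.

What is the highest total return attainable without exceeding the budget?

Allowing fractional choices, the relaxed optimum would be about 41.5, but projects are indivisible.
Arcturus + Deneb + Vega: cost 3 + 3 + 13 = 19 ≤ 20, return 12 + 14 + 15 = 41.
Deneb + Vega: cost 3 + 13 = 16 ≤ 20, return 14 + 15 = 29.
Arcturus + Deneb + Spica: cost 3 + 3 + 11 = 17 ≤ 20, return 12 + 14 + 6 = 32.
Best is Arcturus, Deneb, and Vega with total return 41.

41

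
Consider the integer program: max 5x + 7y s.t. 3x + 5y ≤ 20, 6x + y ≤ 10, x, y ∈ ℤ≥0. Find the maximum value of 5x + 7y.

28

Relaxing integrality, the LP optimum is 28.89 at (x,y) = (1.11, 3.33), which is not an integer point.
(x,y)=(0,4): 3·0+5·4=20≤20, 6·0+1·4=4≤10, objective 28.
(x,y)=(1,3): 3·1+5·3=18≤20, 6·1+1·3=9≤10, objective 26.
(x,y)=(0,3): 3·0+5·3=15≤20, 6·0+1·3=3≤10, objective 21.
No feasible integer point exceeds 28.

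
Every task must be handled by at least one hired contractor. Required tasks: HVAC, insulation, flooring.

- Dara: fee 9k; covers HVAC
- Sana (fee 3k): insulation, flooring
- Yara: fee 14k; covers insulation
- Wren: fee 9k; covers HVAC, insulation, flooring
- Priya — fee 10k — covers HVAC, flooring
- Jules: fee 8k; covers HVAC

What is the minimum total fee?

9

Wren alone covers HVAC, insulation, flooring — every task.
Total fee: 9.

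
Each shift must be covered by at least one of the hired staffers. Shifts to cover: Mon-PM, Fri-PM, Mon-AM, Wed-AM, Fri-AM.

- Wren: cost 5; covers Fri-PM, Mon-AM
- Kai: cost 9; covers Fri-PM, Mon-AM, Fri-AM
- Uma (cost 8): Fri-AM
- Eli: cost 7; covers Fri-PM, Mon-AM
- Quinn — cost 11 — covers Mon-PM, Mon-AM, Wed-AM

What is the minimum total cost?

20

This is a weighted set-cover instance.
Choose Kai and Quinn: together they cover Mon-PM, Fri-PM, Mon-AM, Wed-AM, Fri-AM — every shift.
Total cost: 9 + 11 = 20.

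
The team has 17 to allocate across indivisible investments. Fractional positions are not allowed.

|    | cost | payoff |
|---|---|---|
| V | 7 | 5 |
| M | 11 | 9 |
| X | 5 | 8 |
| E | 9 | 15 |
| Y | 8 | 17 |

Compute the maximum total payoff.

32

This is an integer program with binary decision variables.
X + Y: cost 5 + 8 = 13 ≤ 17, payoff 8 + 17 = 25.
E + Y: cost 9 + 8 = 17 ≤ 17, payoff 15 + 17 = 32.
Best is E and Y with total payoff 32.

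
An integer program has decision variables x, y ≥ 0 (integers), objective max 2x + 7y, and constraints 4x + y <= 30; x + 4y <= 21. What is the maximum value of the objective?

The continuous relaxation peaks at (6.6, 3.6) with value 38.40; rounding to a feasible lattice point costs some objective.
(x,y)=(5,4) is feasible, giving 38.
(x,y)=(4,4) is feasible, giving 36.
Maximum is 38 at (x,y)=(5,4).

38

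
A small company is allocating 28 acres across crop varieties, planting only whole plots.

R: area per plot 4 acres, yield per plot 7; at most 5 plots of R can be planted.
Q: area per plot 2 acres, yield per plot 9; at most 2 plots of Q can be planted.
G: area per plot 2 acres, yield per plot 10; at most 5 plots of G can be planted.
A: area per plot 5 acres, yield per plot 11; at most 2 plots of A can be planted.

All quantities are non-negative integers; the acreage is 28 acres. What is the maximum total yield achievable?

G has the best ratio (10/2); taking only G gives at most 5×10 = 50 (stopped by the supply cap of 5).
Mixing does better — 1×R, 2×Q, 5×G, and 2×A: area 28 ≤ 28, yield 1·7 + 2·9 + 5·10 + 2·11 = 97.

97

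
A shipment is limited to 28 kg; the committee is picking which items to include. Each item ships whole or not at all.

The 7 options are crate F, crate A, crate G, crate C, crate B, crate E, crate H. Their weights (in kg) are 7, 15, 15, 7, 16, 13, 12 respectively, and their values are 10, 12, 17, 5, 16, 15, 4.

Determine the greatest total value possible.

32

Allowing fractional choices, the relaxed optimum would be about 34.1, but items are indivisible.
crate F + crate G: weight 7 + 15 = 22 ≤ 28, value 10 + 17 = 27.
crate G + crate E: weight 15 + 13 = 28 ≤ 28, value 17 + 15 = 32.
crate F + crate C + crate E: weight 7 + 7 + 13 = 27 ≤ 28, value 10 + 5 + 15 = 30.
Best is crate G and crate E with total value 32.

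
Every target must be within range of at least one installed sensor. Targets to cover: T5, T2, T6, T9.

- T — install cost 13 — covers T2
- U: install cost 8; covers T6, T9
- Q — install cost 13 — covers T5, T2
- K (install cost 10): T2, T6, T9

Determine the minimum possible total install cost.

This is a weighted set-cover instance.
The greedy cost-per-new-target heuristic would pick K and Q for 23, but a cheaper cover exists.
Choose U and Q: together they cover T5, T2, T6, T9 — every target.
Total install cost: 8 + 13 = 21.
No cover costs less than 21.

21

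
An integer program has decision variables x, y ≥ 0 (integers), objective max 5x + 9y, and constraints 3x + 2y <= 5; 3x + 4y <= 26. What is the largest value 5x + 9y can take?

18

(x,y)=(0,2): 3·0+2·2=4≤5, 3·0+4·2=8≤26, objective 18.
(x,y)=(1,1): 3·1+2·1=5≤5, 3·1+4·1=7≤26, objective 14.
(x,y)=(0,1): 3·0+2·1=2≤5, 3·0+4·1=4≤26, objective 9.
The best lattice point is (0,2), giving 18.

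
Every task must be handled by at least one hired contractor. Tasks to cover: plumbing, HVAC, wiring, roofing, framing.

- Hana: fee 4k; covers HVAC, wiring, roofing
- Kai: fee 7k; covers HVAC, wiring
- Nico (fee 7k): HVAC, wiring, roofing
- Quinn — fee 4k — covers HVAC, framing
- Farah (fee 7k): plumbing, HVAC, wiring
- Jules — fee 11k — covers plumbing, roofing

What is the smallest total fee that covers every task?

This is a weighted set-cover instance.
Choose Hana, Quinn, and Farah: together they cover plumbing, HVAC, wiring, roofing, framing — every task.
Total fee: 4 + 4 + 7 = 15.

15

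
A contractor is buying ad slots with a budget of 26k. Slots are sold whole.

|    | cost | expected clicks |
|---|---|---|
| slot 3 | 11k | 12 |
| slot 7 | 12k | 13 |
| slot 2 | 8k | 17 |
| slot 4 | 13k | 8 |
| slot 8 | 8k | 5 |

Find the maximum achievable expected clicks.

Take slot 7 and slot 2: cost 12 + 8 = 20 ≤ 26, expected clicks 13 + 17 = 30.
No other feasible combination does better.

30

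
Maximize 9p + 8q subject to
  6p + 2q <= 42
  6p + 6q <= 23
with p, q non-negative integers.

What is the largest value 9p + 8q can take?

27

Relaxing integrality, the LP optimum is 34.50 at (p,q) = (3.83, 0), which is not an integer point.
(p,q)=(3,0) is feasible, giving 27.
(p,q)=(2,1) is feasible, giving 26.
(p,q)=(2,0) is feasible, giving 18.
The best lattice point is (3,0), giving 27.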